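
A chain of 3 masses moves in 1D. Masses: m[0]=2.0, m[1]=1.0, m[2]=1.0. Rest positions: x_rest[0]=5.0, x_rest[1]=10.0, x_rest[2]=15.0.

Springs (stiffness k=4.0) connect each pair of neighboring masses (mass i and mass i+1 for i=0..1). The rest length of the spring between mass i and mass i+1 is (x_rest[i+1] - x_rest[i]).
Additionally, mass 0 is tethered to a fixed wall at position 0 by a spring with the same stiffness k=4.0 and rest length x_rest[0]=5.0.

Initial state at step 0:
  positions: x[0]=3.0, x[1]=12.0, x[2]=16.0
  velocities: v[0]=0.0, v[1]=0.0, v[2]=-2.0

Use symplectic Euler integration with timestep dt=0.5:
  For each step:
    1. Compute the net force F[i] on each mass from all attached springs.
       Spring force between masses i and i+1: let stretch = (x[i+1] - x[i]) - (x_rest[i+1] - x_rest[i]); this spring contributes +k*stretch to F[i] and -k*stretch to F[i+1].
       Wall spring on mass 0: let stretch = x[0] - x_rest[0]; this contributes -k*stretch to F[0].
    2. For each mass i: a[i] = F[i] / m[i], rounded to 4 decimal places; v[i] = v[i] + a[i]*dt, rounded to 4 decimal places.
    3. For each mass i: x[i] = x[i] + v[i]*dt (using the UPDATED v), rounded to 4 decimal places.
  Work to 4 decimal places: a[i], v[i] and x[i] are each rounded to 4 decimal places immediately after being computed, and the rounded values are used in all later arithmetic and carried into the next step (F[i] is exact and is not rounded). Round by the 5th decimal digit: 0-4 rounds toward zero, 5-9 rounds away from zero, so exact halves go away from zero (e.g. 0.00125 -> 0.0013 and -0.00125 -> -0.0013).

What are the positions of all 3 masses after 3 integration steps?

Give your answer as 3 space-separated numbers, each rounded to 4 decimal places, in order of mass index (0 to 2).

Answer: 5.5000 11.5000 11.0000

Derivation:
Step 0: x=[3.0000 12.0000 16.0000] v=[0.0000 0.0000 -2.0000]
Step 1: x=[6.0000 7.0000 16.0000] v=[6.0000 -10.0000 0.0000]
Step 2: x=[6.5000 10.0000 12.0000] v=[1.0000 6.0000 -8.0000]
Step 3: x=[5.5000 11.5000 11.0000] v=[-2.0000 3.0000 -2.0000]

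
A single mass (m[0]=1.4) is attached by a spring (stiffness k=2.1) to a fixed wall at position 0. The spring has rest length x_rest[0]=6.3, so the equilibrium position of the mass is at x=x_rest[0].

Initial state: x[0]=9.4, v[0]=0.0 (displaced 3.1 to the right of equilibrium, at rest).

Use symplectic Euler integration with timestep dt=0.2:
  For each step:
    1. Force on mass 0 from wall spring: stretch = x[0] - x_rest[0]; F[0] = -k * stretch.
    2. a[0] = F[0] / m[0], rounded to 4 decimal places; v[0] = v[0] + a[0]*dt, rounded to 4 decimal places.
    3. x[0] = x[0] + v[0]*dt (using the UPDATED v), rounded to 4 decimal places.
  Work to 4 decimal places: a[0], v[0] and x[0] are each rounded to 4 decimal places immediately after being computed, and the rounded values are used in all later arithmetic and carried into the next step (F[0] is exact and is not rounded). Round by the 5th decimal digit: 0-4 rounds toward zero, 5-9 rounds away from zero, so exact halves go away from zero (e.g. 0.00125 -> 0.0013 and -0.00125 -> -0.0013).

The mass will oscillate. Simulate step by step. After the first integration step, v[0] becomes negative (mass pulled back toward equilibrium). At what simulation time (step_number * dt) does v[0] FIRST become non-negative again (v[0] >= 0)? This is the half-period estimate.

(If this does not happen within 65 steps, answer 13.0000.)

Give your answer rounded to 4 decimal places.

Step 0: x=[9.4000] v=[0.0000]
Step 1: x=[9.2140] v=[-0.9300]
Step 2: x=[8.8532] v=[-1.8042]
Step 3: x=[8.3392] v=[-2.5702]
Step 4: x=[7.7028] v=[-3.1820]
Step 5: x=[6.9822] v=[-3.6028]
Step 6: x=[6.2207] v=[-3.8075]
Step 7: x=[5.4640] v=[-3.7837]
Step 8: x=[4.7574] v=[-3.5329]
Step 9: x=[4.1434] v=[-3.0701]
Step 10: x=[3.6588] v=[-2.4231]
Step 11: x=[3.3327] v=[-1.6307]
Step 12: x=[3.1846] v=[-0.7405]
Step 13: x=[3.2234] v=[0.1941]
First v>=0 after going negative at step 13, time=2.6000

Answer: 2.6000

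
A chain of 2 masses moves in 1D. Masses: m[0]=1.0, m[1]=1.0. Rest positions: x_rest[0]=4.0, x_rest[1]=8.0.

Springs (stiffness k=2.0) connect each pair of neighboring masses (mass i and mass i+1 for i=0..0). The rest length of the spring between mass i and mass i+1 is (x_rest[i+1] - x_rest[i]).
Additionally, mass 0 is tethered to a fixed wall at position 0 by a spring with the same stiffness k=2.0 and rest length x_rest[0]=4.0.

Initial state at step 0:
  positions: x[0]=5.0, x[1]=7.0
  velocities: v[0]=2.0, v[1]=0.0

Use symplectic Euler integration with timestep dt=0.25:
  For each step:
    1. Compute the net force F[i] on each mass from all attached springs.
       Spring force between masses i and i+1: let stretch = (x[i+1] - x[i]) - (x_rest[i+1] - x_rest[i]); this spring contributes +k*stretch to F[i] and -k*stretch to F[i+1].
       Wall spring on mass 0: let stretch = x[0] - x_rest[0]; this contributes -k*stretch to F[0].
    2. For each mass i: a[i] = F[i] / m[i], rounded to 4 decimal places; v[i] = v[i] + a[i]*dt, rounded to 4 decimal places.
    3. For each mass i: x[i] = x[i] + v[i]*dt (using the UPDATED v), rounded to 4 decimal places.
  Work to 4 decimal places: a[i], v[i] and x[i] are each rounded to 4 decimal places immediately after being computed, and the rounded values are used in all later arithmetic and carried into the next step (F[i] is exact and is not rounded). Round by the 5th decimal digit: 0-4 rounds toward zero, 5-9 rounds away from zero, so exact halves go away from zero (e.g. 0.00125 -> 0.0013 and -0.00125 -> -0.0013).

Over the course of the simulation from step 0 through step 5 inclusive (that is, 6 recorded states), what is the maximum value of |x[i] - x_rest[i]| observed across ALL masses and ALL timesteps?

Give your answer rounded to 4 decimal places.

Answer: 1.4724

Derivation:
Step 0: x=[5.0000 7.0000] v=[2.0000 0.0000]
Step 1: x=[5.1250 7.2500] v=[0.5000 1.0000]
Step 2: x=[4.8750 7.7344] v=[-1.0000 1.9375]
Step 3: x=[4.3731 8.3614] v=[-2.0078 2.5078]
Step 4: x=[3.8231 8.9898] v=[-2.2002 2.5137]
Step 5: x=[3.4410 9.4724] v=[-1.5284 1.9304]
Max displacement = 1.4724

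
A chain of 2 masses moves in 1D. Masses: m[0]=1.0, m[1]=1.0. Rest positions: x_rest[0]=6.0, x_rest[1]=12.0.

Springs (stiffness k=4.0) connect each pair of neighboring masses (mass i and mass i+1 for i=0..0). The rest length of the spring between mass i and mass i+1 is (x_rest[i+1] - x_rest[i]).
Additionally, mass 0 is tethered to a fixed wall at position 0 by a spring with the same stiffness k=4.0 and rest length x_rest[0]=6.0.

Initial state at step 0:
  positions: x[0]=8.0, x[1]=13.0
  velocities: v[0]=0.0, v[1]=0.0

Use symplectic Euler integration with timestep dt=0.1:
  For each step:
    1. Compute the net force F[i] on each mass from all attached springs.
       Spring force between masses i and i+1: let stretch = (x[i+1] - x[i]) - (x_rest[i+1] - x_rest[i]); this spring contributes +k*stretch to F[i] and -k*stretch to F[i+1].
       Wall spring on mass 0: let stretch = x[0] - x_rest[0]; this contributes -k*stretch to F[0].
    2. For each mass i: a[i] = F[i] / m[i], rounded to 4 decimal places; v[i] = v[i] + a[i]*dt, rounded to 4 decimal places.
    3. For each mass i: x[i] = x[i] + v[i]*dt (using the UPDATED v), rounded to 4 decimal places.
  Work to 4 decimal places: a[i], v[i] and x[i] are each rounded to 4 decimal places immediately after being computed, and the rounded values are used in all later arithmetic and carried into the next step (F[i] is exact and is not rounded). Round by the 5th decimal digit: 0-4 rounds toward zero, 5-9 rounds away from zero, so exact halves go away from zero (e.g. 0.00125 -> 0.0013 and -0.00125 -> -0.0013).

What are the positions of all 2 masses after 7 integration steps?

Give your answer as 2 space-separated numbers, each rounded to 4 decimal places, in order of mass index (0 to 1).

Step 0: x=[8.0000 13.0000] v=[0.0000 0.0000]
Step 1: x=[7.8800 13.0400] v=[-1.2000 0.4000]
Step 2: x=[7.6512 13.1136] v=[-2.2880 0.7360]
Step 3: x=[7.3349 13.2087] v=[-3.1635 0.9510]
Step 4: x=[6.9601 13.3089] v=[-3.7479 1.0015]
Step 5: x=[6.5609 13.3951] v=[-3.9924 0.8620]
Step 6: x=[6.1726 13.4479] v=[-3.8831 0.5283]
Step 7: x=[5.8284 13.4497] v=[-3.4420 0.0182]

Answer: 5.8284 13.4497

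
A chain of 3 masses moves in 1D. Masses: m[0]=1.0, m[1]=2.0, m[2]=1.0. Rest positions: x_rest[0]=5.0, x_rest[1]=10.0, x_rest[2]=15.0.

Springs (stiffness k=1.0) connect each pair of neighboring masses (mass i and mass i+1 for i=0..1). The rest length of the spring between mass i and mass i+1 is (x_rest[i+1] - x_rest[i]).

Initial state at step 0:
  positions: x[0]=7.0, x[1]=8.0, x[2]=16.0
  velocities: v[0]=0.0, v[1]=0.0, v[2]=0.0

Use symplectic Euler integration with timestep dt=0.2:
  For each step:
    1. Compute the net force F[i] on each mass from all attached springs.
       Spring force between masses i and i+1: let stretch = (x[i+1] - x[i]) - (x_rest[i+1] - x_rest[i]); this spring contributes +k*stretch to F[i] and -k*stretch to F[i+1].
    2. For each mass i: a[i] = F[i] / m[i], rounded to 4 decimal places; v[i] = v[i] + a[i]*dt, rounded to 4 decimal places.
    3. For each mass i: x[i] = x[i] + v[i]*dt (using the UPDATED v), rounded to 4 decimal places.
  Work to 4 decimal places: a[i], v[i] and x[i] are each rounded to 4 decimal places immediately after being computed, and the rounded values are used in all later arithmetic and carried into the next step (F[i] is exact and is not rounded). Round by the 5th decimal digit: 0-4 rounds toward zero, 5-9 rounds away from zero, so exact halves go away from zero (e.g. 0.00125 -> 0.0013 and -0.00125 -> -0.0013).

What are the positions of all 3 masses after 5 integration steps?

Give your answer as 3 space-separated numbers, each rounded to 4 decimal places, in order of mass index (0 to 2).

Answer: 4.9947 9.7324 14.5404

Derivation:
Step 0: x=[7.0000 8.0000 16.0000] v=[0.0000 0.0000 0.0000]
Step 1: x=[6.8400 8.1400 15.8800] v=[-0.8000 0.7000 -0.6000]
Step 2: x=[6.5320 8.4088 15.6504] v=[-1.5400 1.3440 -1.1480]
Step 3: x=[6.0991 8.7849 15.3311] v=[-2.1646 1.8805 -1.5963]
Step 4: x=[5.5736 9.2382 14.9500] v=[-2.6274 2.2665 -1.9055]
Step 5: x=[4.9947 9.7324 14.5404] v=[-2.8945 2.4712 -2.0479]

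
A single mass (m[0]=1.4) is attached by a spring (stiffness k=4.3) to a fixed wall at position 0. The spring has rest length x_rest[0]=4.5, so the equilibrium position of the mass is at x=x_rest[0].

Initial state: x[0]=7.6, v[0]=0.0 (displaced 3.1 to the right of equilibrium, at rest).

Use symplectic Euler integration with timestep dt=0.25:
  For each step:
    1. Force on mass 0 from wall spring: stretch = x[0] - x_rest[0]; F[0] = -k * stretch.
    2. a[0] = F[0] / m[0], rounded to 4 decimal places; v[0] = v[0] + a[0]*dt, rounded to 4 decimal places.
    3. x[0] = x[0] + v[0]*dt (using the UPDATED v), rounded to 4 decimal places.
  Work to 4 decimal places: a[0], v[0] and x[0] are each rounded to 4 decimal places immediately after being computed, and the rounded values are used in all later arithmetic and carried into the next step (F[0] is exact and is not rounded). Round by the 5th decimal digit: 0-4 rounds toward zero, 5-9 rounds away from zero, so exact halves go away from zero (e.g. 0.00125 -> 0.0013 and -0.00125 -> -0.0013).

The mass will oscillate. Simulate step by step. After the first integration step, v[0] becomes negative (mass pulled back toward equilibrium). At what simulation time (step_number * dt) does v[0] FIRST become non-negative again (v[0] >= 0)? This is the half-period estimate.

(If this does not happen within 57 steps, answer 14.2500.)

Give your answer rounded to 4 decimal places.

Answer: 2.0000

Derivation:
Step 0: x=[7.6000] v=[0.0000]
Step 1: x=[7.0049] v=[-2.3804]
Step 2: x=[5.9290] v=[-4.3038]
Step 3: x=[4.5787] v=[-5.4011]
Step 4: x=[3.2133] v=[-5.4615]
Step 5: x=[2.0949] v=[-4.4735]
Step 6: x=[1.4382] v=[-2.6267]
Step 7: x=[1.3693] v=[-0.2757]
Step 8: x=[1.9014] v=[2.1282]
First v>=0 after going negative at step 8, time=2.0000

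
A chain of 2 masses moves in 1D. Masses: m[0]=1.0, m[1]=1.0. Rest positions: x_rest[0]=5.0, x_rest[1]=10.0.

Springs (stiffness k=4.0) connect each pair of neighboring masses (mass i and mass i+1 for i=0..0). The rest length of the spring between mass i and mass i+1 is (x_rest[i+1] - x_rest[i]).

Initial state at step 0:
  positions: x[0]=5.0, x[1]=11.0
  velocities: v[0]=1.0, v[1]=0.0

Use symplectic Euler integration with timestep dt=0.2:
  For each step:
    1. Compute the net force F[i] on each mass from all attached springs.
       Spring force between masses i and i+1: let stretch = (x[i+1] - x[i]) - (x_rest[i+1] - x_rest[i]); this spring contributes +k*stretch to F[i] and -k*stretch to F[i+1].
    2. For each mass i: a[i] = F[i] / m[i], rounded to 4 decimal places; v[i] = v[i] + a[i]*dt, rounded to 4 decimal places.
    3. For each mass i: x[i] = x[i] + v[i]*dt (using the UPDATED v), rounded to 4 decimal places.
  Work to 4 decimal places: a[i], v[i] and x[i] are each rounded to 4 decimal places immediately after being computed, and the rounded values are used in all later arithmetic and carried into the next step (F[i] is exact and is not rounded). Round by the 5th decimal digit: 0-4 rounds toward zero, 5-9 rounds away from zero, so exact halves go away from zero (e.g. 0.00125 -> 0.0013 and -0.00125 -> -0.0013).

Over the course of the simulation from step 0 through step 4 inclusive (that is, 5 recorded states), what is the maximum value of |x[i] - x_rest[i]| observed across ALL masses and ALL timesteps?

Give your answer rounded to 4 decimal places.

Step 0: x=[5.0000 11.0000] v=[1.0000 0.0000]
Step 1: x=[5.3600 10.8400] v=[1.8000 -0.8000]
Step 2: x=[5.7968 10.6032] v=[2.1840 -1.1840]
Step 3: x=[6.2026 10.3974] v=[2.0291 -1.0291]
Step 4: x=[6.4796 10.3204] v=[1.3849 -0.3849]
Max displacement = 1.4796

Answer: 1.4796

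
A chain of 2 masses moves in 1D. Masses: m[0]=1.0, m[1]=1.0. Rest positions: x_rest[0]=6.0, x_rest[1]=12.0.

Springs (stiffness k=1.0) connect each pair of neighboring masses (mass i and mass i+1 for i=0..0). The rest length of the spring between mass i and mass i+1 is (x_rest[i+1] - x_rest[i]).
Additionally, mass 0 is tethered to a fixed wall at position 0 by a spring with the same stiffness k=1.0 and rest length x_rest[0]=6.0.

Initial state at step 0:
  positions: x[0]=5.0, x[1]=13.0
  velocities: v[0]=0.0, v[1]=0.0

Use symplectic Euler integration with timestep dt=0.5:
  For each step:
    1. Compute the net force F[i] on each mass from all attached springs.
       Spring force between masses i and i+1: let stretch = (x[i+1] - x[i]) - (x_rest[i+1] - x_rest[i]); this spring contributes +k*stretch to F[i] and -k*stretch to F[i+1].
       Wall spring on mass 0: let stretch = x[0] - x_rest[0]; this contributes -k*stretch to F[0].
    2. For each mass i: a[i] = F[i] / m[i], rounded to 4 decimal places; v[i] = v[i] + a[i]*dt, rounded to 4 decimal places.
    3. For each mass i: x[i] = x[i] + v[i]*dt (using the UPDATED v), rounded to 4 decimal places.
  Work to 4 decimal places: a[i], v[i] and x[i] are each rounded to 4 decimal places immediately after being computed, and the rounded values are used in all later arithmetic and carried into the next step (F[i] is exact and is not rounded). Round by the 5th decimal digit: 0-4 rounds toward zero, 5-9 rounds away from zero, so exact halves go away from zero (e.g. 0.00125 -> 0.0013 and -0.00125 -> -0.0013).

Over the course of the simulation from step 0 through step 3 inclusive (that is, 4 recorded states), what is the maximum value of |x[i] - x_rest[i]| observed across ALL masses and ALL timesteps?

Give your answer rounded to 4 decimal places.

Step 0: x=[5.0000 13.0000] v=[0.0000 0.0000]
Step 1: x=[5.7500 12.5000] v=[1.5000 -1.0000]
Step 2: x=[6.7500 11.8125] v=[2.0000 -1.3750]
Step 3: x=[7.3282 11.3594] v=[1.1563 -0.9063]
Max displacement = 1.3282

Answer: 1.3282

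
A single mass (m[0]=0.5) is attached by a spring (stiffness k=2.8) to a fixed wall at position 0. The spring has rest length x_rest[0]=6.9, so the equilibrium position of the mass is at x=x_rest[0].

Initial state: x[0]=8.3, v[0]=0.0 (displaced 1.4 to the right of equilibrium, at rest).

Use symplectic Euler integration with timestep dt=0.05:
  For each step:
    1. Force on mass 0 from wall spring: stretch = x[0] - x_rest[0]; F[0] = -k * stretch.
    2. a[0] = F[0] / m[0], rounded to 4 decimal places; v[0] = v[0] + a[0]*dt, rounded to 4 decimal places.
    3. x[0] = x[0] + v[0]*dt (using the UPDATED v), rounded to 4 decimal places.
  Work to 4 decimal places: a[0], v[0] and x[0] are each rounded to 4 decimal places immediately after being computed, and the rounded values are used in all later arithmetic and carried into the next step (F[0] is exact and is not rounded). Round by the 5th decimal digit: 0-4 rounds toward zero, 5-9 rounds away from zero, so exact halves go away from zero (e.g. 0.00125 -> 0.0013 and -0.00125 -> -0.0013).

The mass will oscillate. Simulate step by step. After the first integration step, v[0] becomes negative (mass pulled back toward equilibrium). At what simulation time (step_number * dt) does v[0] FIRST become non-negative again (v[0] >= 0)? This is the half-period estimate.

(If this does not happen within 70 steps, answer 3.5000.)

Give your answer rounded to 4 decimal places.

Step 0: x=[8.3000] v=[0.0000]
Step 1: x=[8.2804] v=[-0.3920]
Step 2: x=[8.2415] v=[-0.7785]
Step 3: x=[8.1838] v=[-1.1541]
Step 4: x=[8.1081] v=[-1.5136]
Step 5: x=[8.0155] v=[-1.8519]
Step 6: x=[7.9073] v=[-2.1642]
Step 7: x=[7.7850] v=[-2.4462]
Step 8: x=[7.6503] v=[-2.6940]
Step 9: x=[7.5051] v=[-2.9041]
Step 10: x=[7.3514] v=[-3.0735]
Step 11: x=[7.1914] v=[-3.1999]
Step 12: x=[7.0273] v=[-3.2815]
Step 13: x=[6.8614] v=[-3.3171]
Step 14: x=[6.6961] v=[-3.3063]
Step 15: x=[6.5336] v=[-3.2492]
Step 16: x=[6.3763] v=[-3.1466]
Step 17: x=[6.2263] v=[-3.0000]
Step 18: x=[6.0857] v=[-2.8114]
Step 19: x=[5.9565] v=[-2.5834]
Step 20: x=[5.8405] v=[-2.3192]
Step 21: x=[5.7394] v=[-2.0225]
Step 22: x=[5.6545] v=[-1.6975]
Step 23: x=[5.5871] v=[-1.3488]
Step 24: x=[5.5380] v=[-0.9812]
Step 25: x=[5.5080] v=[-0.5998]
Step 26: x=[5.4975] v=[-0.2100]
Step 27: x=[5.5066] v=[0.1827]
First v>=0 after going negative at step 27, time=1.3500

Answer: 1.3500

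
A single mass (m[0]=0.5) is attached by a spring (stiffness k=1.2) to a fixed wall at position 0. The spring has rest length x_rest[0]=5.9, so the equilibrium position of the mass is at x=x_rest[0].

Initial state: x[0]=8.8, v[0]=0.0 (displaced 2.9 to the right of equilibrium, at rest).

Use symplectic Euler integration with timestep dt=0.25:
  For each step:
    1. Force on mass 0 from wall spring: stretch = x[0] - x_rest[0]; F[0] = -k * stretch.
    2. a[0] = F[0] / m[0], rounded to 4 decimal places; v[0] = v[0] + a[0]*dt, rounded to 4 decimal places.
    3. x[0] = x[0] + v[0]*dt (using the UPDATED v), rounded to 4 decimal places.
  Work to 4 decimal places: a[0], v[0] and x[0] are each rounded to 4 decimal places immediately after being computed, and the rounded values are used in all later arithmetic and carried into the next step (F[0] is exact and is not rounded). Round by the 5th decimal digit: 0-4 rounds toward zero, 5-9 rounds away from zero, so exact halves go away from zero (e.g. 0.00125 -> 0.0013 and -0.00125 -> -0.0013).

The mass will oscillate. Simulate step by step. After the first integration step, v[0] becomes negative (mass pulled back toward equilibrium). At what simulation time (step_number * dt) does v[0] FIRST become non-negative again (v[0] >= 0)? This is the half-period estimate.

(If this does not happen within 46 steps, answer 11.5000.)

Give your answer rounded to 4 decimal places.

Step 0: x=[8.8000] v=[0.0000]
Step 1: x=[8.3650] v=[-1.7400]
Step 2: x=[7.5603] v=[-3.2190]
Step 3: x=[6.5065] v=[-4.2152]
Step 4: x=[5.3617] v=[-4.5791]
Step 5: x=[4.2977] v=[-4.2561]
Step 6: x=[3.4740] v=[-3.2947]
Step 7: x=[3.0142] v=[-1.8391]
Step 8: x=[2.9873] v=[-0.1076]
Step 9: x=[3.3973] v=[1.6400]
First v>=0 after going negative at step 9, time=2.2500

Answer: 2.2500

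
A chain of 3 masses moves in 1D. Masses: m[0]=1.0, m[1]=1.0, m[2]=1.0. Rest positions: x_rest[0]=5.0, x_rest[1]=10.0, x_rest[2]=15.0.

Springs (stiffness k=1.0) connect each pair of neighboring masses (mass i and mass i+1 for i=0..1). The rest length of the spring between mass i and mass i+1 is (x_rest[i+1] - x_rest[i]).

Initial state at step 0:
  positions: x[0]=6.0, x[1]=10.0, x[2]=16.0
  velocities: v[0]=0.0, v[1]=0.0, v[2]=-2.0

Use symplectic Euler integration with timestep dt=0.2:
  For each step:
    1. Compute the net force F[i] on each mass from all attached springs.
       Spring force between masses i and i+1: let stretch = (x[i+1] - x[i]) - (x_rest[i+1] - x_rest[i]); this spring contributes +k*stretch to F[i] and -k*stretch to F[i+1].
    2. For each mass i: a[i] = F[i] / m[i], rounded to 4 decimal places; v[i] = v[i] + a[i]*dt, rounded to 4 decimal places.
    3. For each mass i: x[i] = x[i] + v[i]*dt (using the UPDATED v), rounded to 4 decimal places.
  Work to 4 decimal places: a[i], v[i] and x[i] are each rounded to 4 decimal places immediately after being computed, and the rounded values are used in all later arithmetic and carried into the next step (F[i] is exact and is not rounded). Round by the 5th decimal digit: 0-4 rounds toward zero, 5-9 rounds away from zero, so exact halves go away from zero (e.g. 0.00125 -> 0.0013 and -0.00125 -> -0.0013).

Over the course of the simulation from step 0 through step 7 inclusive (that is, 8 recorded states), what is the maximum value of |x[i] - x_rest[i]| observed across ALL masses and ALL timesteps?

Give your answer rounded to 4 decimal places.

Step 0: x=[6.0000 10.0000 16.0000] v=[0.0000 0.0000 -2.0000]
Step 1: x=[5.9600 10.0800 15.5600] v=[-0.2000 0.4000 -2.2000]
Step 2: x=[5.8848 10.2144 15.1008] v=[-0.3760 0.6720 -2.2960]
Step 3: x=[5.7828 10.3711 14.6461] v=[-0.5101 0.7834 -2.2733]
Step 4: x=[5.6643 10.5152 14.2204] v=[-0.5924 0.7207 -2.1283]
Step 5: x=[5.5399 10.6135 13.8465] v=[-0.6222 0.4916 -1.8693]
Step 6: x=[5.4184 10.6382 13.5433] v=[-0.6075 0.1235 -1.5159]
Step 7: x=[5.3057 10.5703 13.3239] v=[-0.5635 -0.3394 -1.0969]
Max displacement = 1.6761

Answer: 1.6761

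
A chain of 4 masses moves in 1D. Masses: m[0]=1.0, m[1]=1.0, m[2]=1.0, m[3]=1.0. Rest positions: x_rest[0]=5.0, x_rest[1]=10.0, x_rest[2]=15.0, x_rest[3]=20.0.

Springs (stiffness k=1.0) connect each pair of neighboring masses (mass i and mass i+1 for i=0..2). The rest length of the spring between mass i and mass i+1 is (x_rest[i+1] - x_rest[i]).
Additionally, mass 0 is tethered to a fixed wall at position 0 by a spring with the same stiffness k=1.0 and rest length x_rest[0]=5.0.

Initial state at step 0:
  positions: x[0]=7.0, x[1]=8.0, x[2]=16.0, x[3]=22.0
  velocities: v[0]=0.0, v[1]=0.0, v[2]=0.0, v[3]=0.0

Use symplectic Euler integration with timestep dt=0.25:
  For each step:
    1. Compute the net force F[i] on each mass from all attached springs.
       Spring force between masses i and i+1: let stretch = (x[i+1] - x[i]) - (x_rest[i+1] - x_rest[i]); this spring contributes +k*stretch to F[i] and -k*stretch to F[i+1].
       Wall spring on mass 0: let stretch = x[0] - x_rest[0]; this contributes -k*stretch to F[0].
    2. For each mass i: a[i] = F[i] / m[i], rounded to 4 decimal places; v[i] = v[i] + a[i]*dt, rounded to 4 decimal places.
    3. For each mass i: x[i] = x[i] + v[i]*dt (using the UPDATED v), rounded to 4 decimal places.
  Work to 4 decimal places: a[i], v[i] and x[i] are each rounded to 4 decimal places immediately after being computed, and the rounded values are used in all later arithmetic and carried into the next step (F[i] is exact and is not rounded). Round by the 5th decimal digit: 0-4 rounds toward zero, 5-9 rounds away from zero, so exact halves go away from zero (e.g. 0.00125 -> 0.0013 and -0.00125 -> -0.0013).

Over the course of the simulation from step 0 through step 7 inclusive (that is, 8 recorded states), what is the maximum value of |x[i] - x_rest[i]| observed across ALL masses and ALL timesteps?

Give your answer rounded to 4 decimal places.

Step 0: x=[7.0000 8.0000 16.0000 22.0000] v=[0.0000 0.0000 0.0000 0.0000]
Step 1: x=[6.6250 8.4375 15.8750 21.9375] v=[-1.5000 1.7500 -0.5000 -0.2500]
Step 2: x=[5.9492 9.2266 15.6641 21.8086] v=[-2.7031 3.1563 -0.8438 -0.5156]
Step 3: x=[5.1064 10.2132 15.4348 21.6082] v=[-3.3711 3.9463 -0.9171 -0.8017]
Step 4: x=[4.2637 11.2070 15.2650 21.3344] v=[-3.3710 3.9750 -0.6792 -1.0951]
Step 5: x=[3.5884 12.0204 15.2209 20.9938] v=[-2.7011 3.2537 -0.1764 -1.3625]
Step 6: x=[3.2159 12.5069 15.3376 20.6049] v=[-1.4902 1.9458 0.4667 -1.5557]
Step 7: x=[3.2231 12.5896 15.6066 20.1993] v=[0.0286 0.3307 1.0759 -1.6225]
Max displacement = 2.5896

Answer: 2.5896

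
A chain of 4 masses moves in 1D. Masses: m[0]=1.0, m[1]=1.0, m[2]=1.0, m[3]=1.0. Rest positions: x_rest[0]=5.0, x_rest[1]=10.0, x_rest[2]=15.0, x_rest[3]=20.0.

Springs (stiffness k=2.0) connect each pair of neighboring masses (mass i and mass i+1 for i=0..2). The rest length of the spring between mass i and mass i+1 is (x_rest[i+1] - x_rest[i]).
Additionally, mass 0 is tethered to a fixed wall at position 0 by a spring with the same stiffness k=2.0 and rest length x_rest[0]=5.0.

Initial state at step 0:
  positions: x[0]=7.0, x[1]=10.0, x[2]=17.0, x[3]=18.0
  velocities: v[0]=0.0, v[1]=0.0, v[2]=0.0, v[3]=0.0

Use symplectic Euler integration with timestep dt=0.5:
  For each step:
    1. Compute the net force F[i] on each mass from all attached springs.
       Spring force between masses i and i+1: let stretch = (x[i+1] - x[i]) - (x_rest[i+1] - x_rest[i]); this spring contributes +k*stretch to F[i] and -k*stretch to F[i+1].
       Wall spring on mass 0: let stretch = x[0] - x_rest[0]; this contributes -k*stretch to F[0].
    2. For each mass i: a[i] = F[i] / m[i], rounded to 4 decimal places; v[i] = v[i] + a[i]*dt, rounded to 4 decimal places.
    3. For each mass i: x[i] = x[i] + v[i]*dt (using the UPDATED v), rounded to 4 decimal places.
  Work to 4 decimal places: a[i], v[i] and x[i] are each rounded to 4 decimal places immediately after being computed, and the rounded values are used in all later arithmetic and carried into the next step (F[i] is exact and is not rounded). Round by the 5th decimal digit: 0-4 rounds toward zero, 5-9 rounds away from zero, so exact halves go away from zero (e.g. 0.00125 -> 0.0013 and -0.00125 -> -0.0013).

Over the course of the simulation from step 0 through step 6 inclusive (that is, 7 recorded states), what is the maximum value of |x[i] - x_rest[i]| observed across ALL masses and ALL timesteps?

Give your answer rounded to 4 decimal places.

Step 0: x=[7.0000 10.0000 17.0000 18.0000] v=[0.0000 0.0000 0.0000 0.0000]
Step 1: x=[5.0000 12.0000 14.0000 20.0000] v=[-4.0000 4.0000 -6.0000 4.0000]
Step 2: x=[4.0000 11.5000 13.0000 21.5000] v=[-2.0000 -1.0000 -2.0000 3.0000]
Step 3: x=[4.7500 8.0000 15.5000 21.2500] v=[1.5000 -7.0000 5.0000 -0.5000]
Step 4: x=[4.7500 6.6250 17.1250 20.6250] v=[0.0000 -2.7500 3.2500 -1.2500]
Step 5: x=[3.3125 9.5625 15.2500 20.7500] v=[-2.8750 5.8750 -3.7500 0.2500]
Step 6: x=[3.3438 12.2188 13.2813 20.6250] v=[0.0625 5.3125 -3.9375 -0.2500]
Max displacement = 3.3750

Answer: 3.3750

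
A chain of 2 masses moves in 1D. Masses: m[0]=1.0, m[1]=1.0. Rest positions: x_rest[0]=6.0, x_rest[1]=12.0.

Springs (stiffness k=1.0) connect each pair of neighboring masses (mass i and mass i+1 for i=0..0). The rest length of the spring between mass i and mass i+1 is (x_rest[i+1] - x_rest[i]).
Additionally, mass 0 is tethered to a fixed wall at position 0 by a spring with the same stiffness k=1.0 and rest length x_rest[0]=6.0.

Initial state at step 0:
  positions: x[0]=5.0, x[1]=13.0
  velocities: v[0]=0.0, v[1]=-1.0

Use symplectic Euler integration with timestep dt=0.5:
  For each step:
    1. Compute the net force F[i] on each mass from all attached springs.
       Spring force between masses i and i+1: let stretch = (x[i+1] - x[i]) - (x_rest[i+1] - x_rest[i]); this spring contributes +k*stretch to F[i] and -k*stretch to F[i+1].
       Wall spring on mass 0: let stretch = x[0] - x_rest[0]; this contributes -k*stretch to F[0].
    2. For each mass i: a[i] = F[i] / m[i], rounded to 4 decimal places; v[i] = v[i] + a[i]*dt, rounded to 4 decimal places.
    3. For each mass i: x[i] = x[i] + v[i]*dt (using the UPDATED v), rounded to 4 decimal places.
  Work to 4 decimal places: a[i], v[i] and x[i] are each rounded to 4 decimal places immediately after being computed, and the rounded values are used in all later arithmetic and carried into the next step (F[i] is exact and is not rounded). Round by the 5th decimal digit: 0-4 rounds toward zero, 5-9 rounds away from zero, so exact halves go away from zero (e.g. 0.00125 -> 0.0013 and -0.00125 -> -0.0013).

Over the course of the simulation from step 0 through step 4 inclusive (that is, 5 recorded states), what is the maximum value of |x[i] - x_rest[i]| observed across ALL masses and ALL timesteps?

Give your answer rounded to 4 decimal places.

Step 0: x=[5.0000 13.0000] v=[0.0000 -1.0000]
Step 1: x=[5.7500 12.0000] v=[1.5000 -2.0000]
Step 2: x=[6.6250 10.9375] v=[1.7500 -2.1250]
Step 3: x=[6.9219 10.2969] v=[0.5938 -1.2813]
Step 4: x=[6.3321 10.3125] v=[-1.1797 0.0312]
Max displacement = 1.7031

Answer: 1.7031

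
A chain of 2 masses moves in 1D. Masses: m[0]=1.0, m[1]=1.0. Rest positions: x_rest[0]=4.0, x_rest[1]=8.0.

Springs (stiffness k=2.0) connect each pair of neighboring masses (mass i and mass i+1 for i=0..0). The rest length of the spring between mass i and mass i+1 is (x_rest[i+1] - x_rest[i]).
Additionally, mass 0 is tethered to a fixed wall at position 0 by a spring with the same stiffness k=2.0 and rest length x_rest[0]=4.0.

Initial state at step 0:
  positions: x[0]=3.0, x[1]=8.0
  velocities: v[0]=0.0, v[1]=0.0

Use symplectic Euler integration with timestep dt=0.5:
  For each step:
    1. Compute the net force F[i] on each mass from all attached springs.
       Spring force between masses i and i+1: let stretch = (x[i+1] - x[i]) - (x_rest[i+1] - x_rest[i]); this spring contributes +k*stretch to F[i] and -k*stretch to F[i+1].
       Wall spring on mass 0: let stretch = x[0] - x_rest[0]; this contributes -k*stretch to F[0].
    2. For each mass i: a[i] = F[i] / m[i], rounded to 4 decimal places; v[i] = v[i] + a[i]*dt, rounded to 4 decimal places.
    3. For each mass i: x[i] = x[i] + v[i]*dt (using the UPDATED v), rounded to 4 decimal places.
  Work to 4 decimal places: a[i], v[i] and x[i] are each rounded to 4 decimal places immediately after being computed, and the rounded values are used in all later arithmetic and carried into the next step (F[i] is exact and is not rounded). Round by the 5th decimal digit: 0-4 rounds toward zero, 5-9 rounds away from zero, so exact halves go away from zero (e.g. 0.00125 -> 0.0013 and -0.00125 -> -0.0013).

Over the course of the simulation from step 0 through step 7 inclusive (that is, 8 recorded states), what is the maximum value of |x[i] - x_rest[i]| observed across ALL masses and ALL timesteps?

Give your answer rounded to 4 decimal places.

Step 0: x=[3.0000 8.0000] v=[0.0000 0.0000]
Step 1: x=[4.0000 7.5000] v=[2.0000 -1.0000]
Step 2: x=[4.7500 7.2500] v=[1.5000 -0.5000]
Step 3: x=[4.3750 7.7500] v=[-0.7500 1.0000]
Step 4: x=[3.5000 8.5625] v=[-1.7500 1.6250]
Step 5: x=[3.4063 8.8438] v=[-0.1875 0.5625]
Step 6: x=[4.3282 8.4063] v=[1.8437 -0.8750]
Step 7: x=[5.1250 7.9298] v=[1.5936 -0.9531]
Max displacement = 1.1250

Answer: 1.1250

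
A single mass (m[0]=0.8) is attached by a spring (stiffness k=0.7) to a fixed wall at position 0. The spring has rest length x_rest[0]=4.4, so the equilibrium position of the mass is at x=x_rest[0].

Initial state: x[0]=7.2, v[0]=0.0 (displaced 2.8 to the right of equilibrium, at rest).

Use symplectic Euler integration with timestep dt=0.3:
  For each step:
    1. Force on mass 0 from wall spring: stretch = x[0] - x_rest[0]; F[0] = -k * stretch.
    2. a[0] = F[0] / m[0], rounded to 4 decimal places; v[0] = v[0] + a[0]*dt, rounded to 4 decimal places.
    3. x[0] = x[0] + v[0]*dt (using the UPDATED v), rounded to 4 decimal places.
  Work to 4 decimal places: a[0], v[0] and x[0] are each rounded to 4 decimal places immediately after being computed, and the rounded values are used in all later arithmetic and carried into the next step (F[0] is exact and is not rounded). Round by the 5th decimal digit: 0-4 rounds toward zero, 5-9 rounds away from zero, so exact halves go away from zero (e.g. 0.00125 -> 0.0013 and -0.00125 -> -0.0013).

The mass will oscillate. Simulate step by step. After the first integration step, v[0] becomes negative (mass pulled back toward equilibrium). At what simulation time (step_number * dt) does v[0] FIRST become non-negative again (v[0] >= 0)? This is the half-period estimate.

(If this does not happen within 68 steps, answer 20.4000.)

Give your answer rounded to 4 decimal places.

Answer: 3.6000

Derivation:
Step 0: x=[7.2000] v=[0.0000]
Step 1: x=[6.9795] v=[-0.7350]
Step 2: x=[6.5559] v=[-1.4121]
Step 3: x=[5.9625] v=[-1.9780]
Step 4: x=[5.2460] v=[-2.3882]
Step 5: x=[4.4629] v=[-2.6103]
Step 6: x=[3.6749] v=[-2.6268]
Step 7: x=[2.9440] v=[-2.4365]
Step 8: x=[2.3277] v=[-2.0543]
Step 9: x=[1.8746] v=[-1.5103]
Step 10: x=[1.6204] v=[-0.8474]
Step 11: x=[1.5851] v=[-0.1177]
Step 12: x=[1.7715] v=[0.6212]
First v>=0 after going negative at step 12, time=3.6000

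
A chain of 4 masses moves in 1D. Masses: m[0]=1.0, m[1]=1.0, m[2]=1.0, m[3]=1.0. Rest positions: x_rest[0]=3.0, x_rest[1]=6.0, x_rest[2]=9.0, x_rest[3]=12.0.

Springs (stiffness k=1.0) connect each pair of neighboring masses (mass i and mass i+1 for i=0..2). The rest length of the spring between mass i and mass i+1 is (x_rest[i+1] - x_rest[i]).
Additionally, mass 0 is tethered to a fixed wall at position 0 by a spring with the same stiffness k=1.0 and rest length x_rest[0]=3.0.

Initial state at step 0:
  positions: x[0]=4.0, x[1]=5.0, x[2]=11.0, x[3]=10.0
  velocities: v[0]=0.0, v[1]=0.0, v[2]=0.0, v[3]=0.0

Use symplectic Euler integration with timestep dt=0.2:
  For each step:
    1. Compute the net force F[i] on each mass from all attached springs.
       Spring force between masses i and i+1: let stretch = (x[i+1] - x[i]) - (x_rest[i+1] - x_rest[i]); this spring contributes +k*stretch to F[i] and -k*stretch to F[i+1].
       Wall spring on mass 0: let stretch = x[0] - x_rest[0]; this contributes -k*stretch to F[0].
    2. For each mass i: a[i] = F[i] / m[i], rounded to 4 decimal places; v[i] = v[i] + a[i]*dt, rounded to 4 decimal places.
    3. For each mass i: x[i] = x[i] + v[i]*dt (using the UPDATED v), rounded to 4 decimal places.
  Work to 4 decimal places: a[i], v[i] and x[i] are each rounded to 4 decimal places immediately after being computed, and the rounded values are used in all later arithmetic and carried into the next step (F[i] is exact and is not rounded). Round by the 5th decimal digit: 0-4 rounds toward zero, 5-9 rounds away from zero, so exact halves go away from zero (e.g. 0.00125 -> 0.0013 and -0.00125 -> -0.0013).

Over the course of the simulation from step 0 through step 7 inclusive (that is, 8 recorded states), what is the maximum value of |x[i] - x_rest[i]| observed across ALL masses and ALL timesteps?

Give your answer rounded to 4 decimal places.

Answer: 2.1333

Derivation:
Step 0: x=[4.0000 5.0000 11.0000 10.0000] v=[0.0000 0.0000 0.0000 0.0000]
Step 1: x=[3.8800 5.2000 10.7200 10.1600] v=[-0.6000 1.0000 -1.4000 0.8000]
Step 2: x=[3.6576 5.5680 10.1968 10.4624] v=[-1.1120 1.8400 -2.6160 1.5120]
Step 3: x=[3.3653 6.0447 9.4991 10.8742] v=[-1.4614 2.3837 -3.4886 2.0589]
Step 4: x=[3.0456 6.5524 8.7182 11.3510] v=[-1.5986 2.5387 -3.9045 2.3839]
Step 5: x=[2.7443 7.0065 7.9560 11.8425] v=[-1.5064 2.2705 -3.8111 2.4573]
Step 6: x=[2.5037 7.3281 7.3113 12.2985] v=[-1.2028 1.6080 -3.2237 2.2800]
Step 7: x=[2.3560 7.4561 6.8667 12.6750] v=[-0.7387 0.6398 -2.2229 1.8826]
Max displacement = 2.1333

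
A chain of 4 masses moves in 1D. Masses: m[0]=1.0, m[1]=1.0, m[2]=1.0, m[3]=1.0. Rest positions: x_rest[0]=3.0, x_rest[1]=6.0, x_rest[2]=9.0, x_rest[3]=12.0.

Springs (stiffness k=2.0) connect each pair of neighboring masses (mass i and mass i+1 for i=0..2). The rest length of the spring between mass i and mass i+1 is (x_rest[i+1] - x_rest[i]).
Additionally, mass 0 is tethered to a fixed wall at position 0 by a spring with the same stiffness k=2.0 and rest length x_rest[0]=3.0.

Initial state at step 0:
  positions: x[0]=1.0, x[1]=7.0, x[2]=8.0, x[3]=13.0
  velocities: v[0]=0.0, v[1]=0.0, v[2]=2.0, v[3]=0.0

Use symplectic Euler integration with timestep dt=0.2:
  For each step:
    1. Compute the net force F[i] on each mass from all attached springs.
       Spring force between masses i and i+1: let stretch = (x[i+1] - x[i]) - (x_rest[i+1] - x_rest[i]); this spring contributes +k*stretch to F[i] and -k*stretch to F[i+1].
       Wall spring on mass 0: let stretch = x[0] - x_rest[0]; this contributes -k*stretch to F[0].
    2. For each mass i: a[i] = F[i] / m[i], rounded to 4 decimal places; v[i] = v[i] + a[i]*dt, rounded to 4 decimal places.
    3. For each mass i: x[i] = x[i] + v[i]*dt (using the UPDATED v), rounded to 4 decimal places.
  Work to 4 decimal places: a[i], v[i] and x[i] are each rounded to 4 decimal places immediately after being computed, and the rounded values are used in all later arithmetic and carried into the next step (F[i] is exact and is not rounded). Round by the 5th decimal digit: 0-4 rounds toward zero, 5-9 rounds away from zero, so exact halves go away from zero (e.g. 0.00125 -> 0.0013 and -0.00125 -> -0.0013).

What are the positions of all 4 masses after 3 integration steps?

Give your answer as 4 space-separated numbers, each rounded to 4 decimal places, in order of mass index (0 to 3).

Step 0: x=[1.0000 7.0000 8.0000 13.0000] v=[0.0000 0.0000 2.0000 0.0000]
Step 1: x=[1.4000 6.6000 8.7200 12.8400] v=[2.0000 -2.0000 3.6000 -0.8000]
Step 2: x=[2.1040 5.9536 9.6000 12.5904] v=[3.5200 -3.2320 4.4000 -1.2480]
Step 3: x=[2.9476 5.2909 10.4275 12.3416] v=[4.2182 -3.3133 4.1376 -1.2442]

Answer: 2.9476 5.2909 10.4275 12.3416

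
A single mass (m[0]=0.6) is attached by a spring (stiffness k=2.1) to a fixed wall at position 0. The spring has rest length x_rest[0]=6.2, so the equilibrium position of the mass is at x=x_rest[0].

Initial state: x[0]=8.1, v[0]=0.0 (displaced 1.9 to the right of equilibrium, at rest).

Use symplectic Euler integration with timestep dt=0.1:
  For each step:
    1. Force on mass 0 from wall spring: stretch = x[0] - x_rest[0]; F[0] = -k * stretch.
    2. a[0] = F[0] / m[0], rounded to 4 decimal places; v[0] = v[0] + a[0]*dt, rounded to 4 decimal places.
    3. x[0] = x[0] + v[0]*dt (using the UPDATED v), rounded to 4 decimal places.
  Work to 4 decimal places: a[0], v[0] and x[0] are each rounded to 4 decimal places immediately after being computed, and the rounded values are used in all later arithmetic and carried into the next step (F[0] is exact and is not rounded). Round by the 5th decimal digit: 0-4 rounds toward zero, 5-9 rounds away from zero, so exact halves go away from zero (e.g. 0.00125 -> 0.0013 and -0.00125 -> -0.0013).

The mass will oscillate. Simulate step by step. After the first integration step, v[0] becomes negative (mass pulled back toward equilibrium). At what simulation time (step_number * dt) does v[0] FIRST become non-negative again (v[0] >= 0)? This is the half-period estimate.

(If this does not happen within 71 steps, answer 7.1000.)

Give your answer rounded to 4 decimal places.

Answer: 1.7000

Derivation:
Step 0: x=[8.1000] v=[0.0000]
Step 1: x=[8.0335] v=[-0.6650]
Step 2: x=[7.9028] v=[-1.3067]
Step 3: x=[7.7125] v=[-1.9027]
Step 4: x=[7.4693] v=[-2.4321]
Step 5: x=[7.1817] v=[-2.8764]
Step 6: x=[6.8597] v=[-3.2200]
Step 7: x=[6.5146] v=[-3.4509]
Step 8: x=[6.1585] v=[-3.5610]
Step 9: x=[5.8039] v=[-3.5465]
Step 10: x=[5.4631] v=[-3.4079]
Step 11: x=[5.1481] v=[-3.1500]
Step 12: x=[4.8699] v=[-2.7818]
Step 13: x=[4.6383] v=[-2.3163]
Step 14: x=[4.4613] v=[-1.7697]
Step 15: x=[4.3452] v=[-1.1612]
Step 16: x=[4.2940] v=[-0.5120]
Step 17: x=[4.3095] v=[0.1551]
First v>=0 after going negative at step 17, time=1.7000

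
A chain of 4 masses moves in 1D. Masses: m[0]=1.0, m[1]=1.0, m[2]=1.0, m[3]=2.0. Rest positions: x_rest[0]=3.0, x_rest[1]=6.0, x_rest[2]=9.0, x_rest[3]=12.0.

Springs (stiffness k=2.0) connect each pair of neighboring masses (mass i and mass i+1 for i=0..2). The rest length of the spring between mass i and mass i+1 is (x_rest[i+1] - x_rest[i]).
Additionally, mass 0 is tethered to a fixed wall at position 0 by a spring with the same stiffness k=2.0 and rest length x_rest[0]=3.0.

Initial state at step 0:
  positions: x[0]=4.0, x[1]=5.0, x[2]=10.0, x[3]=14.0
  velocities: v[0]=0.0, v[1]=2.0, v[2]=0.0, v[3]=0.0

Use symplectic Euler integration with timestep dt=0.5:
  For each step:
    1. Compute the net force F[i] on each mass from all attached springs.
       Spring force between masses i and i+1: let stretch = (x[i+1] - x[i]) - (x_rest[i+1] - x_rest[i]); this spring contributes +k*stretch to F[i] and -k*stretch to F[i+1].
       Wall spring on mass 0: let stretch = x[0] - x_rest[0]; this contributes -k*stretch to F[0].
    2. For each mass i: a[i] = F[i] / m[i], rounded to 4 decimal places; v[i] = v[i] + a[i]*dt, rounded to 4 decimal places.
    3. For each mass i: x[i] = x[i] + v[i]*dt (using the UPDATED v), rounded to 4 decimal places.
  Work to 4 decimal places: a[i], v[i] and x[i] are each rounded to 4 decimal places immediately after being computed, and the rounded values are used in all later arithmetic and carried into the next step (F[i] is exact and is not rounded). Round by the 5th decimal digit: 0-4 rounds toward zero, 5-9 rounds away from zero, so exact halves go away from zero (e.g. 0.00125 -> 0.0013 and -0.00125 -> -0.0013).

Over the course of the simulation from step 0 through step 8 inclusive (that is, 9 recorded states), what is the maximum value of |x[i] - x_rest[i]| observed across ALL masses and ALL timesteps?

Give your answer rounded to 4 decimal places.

Step 0: x=[4.0000 5.0000 10.0000 14.0000] v=[0.0000 2.0000 0.0000 0.0000]
Step 1: x=[2.5000 8.0000 9.5000 13.7500] v=[-3.0000 6.0000 -1.0000 -0.5000]
Step 2: x=[2.5000 9.0000 10.3750 13.1875] v=[0.0000 2.0000 1.7500 -1.1250]
Step 3: x=[4.5000 7.4375 11.9688 12.6719] v=[4.0000 -3.1250 3.1875 -1.0313]
Step 4: x=[5.7188 6.6719 11.6485 12.7305] v=[2.4375 -1.5312 -0.6407 0.1172]
Step 5: x=[4.5547 7.9181 9.3809 13.2686] v=[-2.3282 2.4923 -4.5353 1.0762]
Step 6: x=[2.7950 8.2140 8.3257 13.5848] v=[-3.5195 0.5917 -2.1104 0.6324]
Step 7: x=[2.3473 5.8562 9.8442 13.3362] v=[-0.8955 -4.7156 3.0370 -0.4972]
Step 8: x=[2.4804 3.7380 11.1147 12.9646] v=[0.2661 -4.2365 2.5410 -0.7432]
Max displacement = 3.0000

Answer: 3.0000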